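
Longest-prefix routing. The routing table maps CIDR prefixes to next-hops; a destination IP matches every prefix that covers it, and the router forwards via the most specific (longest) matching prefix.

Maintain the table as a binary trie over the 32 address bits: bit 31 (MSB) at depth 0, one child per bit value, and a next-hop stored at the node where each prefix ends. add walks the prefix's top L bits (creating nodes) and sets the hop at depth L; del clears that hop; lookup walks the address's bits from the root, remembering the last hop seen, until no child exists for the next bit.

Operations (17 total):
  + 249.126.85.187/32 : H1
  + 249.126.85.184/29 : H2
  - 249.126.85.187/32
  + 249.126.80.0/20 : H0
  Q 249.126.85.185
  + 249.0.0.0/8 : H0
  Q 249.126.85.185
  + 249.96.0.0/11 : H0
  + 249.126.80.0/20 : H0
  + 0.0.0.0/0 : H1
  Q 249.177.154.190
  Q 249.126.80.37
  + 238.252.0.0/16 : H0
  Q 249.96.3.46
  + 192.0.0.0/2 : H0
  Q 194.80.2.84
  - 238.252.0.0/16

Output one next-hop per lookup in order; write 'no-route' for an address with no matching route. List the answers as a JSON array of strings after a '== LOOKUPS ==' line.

Process each operation:
  + 249.126.85.187/32 (H1) depth=32
  + 249.126.85.184/29 (H2) depth=29
  del 249.126.85.187/32 (clear depth 32)
  + 249.126.80.0/20 (H0) depth=20
  lookup 249.126.85.185: bits 111110010111111001010101101110 walk d0:-→d1:-→d2:-→d3:-→d4:-→d5:-→d6:-→d7:-→d8:-→d9:-→d10:-→d11:-→d12:-→d13:-→d14:-→d15:-→d16:-→d17:-→d18:-→d19:-→d20:H0→d21:-→d22:-→d23:-→d24:-→d25:-→d26:-→d27:-→d28:-→d29:H2→d30:- -> H2
  + 249.0.0.0/8 (H0) depth=8
  lookup 249.126.85.185: bits 111110010111111001010101101110 walk d0:-→d1:-→d2:-→d3:-→d4:-→d5:-→d6:-→d7:-→d8:H0→d9:-→d10:-→d11:-→d12:-→d13:-→d14:-→d15:-→d16:-→d17:-→d18:-→d19:-→d20:H0→d21:-→d22:-→d23:-→d24:-→d25:-→d26:-→d27:-→d28:-→d29:H2→d30:- -> H2
  + 249.96.0.0/11 (H0) depth=11
  + 249.126.80.0/20 (H0) depth=20
  + 0.0.0.0/0 (H1) depth=0
  lookup 249.177.154.190: bits 11111001 walk d0:H1→d1:-→d2:-→d3:-→d4:-→d5:-→d6:-→d7:-→d8:H0 -> H0
  lookup 249.126.80.37: bits 111110010111111001010 walk d0:H1→d1:-→d2:-→d3:-→d4:-→d5:-→d6:-→d7:-→d8:H0→d9:-→d10:-→d11:H0→d12:-→d13:-→d14:-→d15:-→d16:-→d17:-→d18:-→d19:-→d20:H0→d21:- -> H0
  + 238.252.0.0/16 (H0) depth=16
  lookup 249.96.3.46: bits 11111001011 walk d0:H1→d1:-→d2:-→d3:-→d4:-→d5:-→d6:-→d7:-→d8:H0→d9:-→d10:-→d11:H0 -> H0
  + 192.0.0.0/2 (H0) depth=2
  lookup 194.80.2.84: bits 11 walk d0:H1→d1:-→d2:H0 -> H0
  del 238.252.0.0/16 (clear depth 16)

== LOOKUPS ==
["H2","H2","H0","H0","H0","H0"]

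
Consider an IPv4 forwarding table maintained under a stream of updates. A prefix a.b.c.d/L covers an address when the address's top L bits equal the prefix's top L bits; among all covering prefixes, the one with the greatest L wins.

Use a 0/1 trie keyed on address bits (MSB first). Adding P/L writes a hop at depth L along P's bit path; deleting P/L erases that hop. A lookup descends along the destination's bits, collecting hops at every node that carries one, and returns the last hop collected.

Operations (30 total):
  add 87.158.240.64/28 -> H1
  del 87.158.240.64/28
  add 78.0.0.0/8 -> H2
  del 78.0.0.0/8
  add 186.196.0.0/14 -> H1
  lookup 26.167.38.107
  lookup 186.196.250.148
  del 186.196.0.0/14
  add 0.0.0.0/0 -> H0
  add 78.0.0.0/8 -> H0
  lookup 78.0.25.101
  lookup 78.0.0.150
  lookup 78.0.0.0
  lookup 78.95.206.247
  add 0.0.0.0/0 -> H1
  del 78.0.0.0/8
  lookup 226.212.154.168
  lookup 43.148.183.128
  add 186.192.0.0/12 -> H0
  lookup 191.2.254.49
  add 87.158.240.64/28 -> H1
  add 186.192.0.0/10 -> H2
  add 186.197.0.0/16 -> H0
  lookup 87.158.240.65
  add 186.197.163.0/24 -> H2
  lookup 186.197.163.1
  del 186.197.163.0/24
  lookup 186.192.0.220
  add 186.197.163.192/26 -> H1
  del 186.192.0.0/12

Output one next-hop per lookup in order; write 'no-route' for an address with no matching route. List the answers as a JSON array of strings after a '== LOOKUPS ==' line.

Apply in order:
  + 87.158.240.64/28 (H1) depth=28
  del 87.158.240.64/28 (clear depth 28)
  + 78.0.0.0/8 (H2) depth=8
  del 78.0.0.0/8 (clear depth 8)
  + 186.196.0.0/14 (H1) depth=14
  lookup 26.167.38.107: bits 0 walk d0:-→d1:- -> no-route
  lookup 186.196.250.148: bits 10111010110001 walk d0:-→d1:-→d2:-→d3:-→d4:-→d5:-→d6:-→d7:-→d8:-→d9:-→d10:-→d11:-→d12:-→d13:-→d14:H1 -> H1
  del 186.196.0.0/14 (clear depth 14)
  + 0.0.0.0/0 (H0) depth=0
  + 78.0.0.0/8 (H0) depth=8
  lookup 78.0.25.101: bits 01001110 walk d0:H0→d1:-→d2:-→d3:-→d4:-→d5:-→d6:-→d7:-→d8:H0 -> H0
  lookup 78.0.0.150: bits 01001110 walk d0:H0→d1:-→d2:-→d3:-→d4:-→d5:-→d6:-→d7:-→d8:H0 -> H0
  lookup 78.0.0.0: bits 01001110 walk d0:H0→d1:-→d2:-→d3:-→d4:-→d5:-→d6:-→d7:-→d8:H0 -> H0
  lookup 78.95.206.247: bits 01001110 walk d0:H0→d1:-→d2:-→d3:-→d4:-→d5:-→d6:-→d7:-→d8:H0 -> H0
  + 0.0.0.0/0 (H1) depth=0
  del 78.0.0.0/8 (clear depth 8)
  lookup 226.212.154.168: bits 1 walk d0:H1→d1:- -> H1
  lookup 43.148.183.128: bits 0 walk d0:H1→d1:- -> H1
  + 186.192.0.0/12 (H0) depth=12
  lookup 191.2.254.49: bits 10111 walk d0:H1→d1:-→d2:-→d3:-→d4:-→d5:- -> H1
  + 87.158.240.64/28 (H1) depth=28
  + 186.192.0.0/10 (H2) depth=10
  + 186.197.0.0/16 (H0) depth=16
  lookup 87.158.240.65: bits 0101011110011110111100000100 walk d0:H1→d1:-→d2:-→d3:-→d4:-→d5:-→d6:-→d7:-→d8:-→d9:-→d10:-→d11:-→d12:-→d13:-→d14:-→d15:-→d16:-→d17:-→d18:-→d19:-→d20:-→d21:-→d22:-→d23:-→d24:-→d25:-→d26:-→d27:-→d28:H1 -> H1
  + 186.197.163.0/24 (H2) depth=24
  lookup 186.197.163.1: bits 101110101100010110100011 walk d0:H1→d1:-→d2:-→d3:-→d4:-→d5:-→d6:-→d7:-→d8:-→d9:-→d10:H2→d11:-→d12:H0→d13:-→d14:-→d15:-→d16:H0→d17:-→d18:-→d19:-→d20:-→d21:-→d22:-→d23:-→d24:H2 -> H2
  del 186.197.163.0/24 (clear depth 24)
  lookup 186.192.0.220: bits 1011101011000 walk d0:H1→d1:-→d2:-→d3:-→d4:-→d5:-→d6:-→d7:-→d8:-→d9:-→d10:H2→d11:-→d12:H0→d13:- -> H0
  + 186.197.163.192/26 (H1) depth=26
  del 186.192.0.0/12 (clear depth 12)

== LOOKUPS ==
["no-route","H1","H0","H0","H0","H0","H1","H1","H1","H1","H2","H0"]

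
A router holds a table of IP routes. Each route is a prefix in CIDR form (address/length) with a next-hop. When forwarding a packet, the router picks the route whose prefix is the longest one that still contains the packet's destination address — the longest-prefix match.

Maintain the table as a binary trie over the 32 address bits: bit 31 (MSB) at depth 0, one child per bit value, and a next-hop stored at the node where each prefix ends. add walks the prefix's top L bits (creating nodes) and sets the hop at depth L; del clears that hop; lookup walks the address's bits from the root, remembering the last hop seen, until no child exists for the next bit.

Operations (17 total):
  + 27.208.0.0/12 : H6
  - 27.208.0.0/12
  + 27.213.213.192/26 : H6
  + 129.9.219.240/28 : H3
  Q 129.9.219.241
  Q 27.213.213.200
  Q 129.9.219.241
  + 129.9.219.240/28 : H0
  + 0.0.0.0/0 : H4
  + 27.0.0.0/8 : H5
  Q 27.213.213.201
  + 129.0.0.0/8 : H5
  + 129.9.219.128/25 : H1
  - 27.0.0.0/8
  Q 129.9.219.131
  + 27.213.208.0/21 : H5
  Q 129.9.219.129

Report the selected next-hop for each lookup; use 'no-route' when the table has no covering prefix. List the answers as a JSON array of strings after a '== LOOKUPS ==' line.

Trace:
  add 27.208.0.0/12 -> H6 at depth 12
  - 27.208.0.0/12 clear@12
  add 27.213.213.192/26 -> H6 at depth 26
  add 129.9.219.240/28 -> H3 at depth 28
  Q 129.9.219.241: descend 1000000100001001110110111111 ; hops seen [H3] ; pick H3
  Q 27.213.213.200: descend 00011011110101011101010111 ; hops seen [H6] ; pick H6
  Q 129.9.219.241: descend 1000000100001001110110111111 ; hops seen [H3] ; pick H3
  add 129.9.219.240/28 -> H0 at depth 28
  add 0.0.0.0/0 -> H4 at depth 0
  add 27.0.0.0/8 -> H5 at depth 8
  Q 27.213.213.201: descend 00011011110101011101010111 ; hops seen [H4,H5,H6] ; pick H6
  add 129.0.0.0/8 -> H5 at depth 8
  add 129.9.219.128/25 -> H1 at depth 25
  - 27.0.0.0/8 clear@8
  Q 129.9.219.131: descend 1000000100001001110110111 ; hops seen [H4,H5,H1] ; pick H1
  add 27.213.208.0/21 -> H5 at depth 21
  Q 129.9.219.129: descend 1000000100001001110110111 ; hops seen [H4,H5,H1] ; pick H1

== LOOKUPS ==
["H3","H6","H3","H6","H1","H1"]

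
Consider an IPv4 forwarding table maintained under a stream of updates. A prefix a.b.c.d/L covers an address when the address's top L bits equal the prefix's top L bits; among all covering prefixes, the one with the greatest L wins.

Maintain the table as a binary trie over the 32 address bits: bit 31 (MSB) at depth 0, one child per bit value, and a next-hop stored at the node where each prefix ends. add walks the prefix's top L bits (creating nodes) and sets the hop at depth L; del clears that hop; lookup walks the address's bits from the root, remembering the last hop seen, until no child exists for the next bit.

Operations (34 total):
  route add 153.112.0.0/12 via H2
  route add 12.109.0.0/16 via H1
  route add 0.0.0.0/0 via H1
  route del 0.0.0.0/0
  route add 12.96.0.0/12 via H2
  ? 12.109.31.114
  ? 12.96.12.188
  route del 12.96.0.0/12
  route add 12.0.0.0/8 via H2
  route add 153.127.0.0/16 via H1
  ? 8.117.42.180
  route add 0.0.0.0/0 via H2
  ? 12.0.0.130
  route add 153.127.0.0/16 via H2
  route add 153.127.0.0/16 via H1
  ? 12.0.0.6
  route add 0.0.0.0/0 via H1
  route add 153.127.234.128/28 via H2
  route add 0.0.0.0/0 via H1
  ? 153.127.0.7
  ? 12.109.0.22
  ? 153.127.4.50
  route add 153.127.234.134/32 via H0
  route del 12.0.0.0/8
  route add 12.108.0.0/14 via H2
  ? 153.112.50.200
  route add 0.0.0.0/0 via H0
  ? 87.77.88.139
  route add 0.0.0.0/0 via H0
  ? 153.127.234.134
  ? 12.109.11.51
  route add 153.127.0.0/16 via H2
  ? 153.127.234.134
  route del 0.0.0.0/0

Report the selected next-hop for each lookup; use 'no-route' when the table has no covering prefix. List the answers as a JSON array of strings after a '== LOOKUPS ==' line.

Apply in order:
  add 153.112.0.0/12 -> H2 at depth 12
  add 12.109.0.0/16 -> H1 at depth 16
  add 0.0.0.0/0 -> H1 at depth 0
  del 0.0.0.0/0 (clear depth 0)
  add 12.96.0.0/12 -> H2 at depth 12
  Q 12.109.31.114: descend 0000110001101101 ; hops seen [H2,H1] ; pick H1
  Q 12.96.12.188: descend 000011000110 ; hops seen [H2] ; pick H2
  del 12.96.0.0/12 (clear depth 12)
  add 12.0.0.0/8 -> H2 at depth 8
  add 153.127.0.0/16 -> H1 at depth 16
  Q 8.117.42.180: descend 00001 ; hops seen [∅] ; pick no-route
  add 0.0.0.0/0 -> H2 at depth 0
  Q 12.0.0.130: descend 000011000 ; hops seen [H2,H2] ; pick H2
  add 153.127.0.0/16 -> H2 at depth 16
  add 153.127.0.0/16 -> H1 at depth 16
  Q 12.0.0.6: descend 000011000 ; hops seen [H2,H2] ; pick H2
  add 0.0.0.0/0 -> H1 at depth 0
  add 153.127.234.128/28 -> H2 at depth 28
  add 0.0.0.0/0 -> H1 at depth 0
  Q 153.127.0.7: descend 1001100101111111 ; hops seen [H1,H2,H1] ; pick H1
  Q 12.109.0.22: descend 0000110001101101 ; hops seen [H1,H2,H1] ; pick H1
  Q 153.127.4.50: descend 1001100101111111 ; hops seen [H1,H2,H1] ; pick H1
  add 153.127.234.134/32 -> H0 at depth 32
  del 12.0.0.0/8 (clear depth 8)
  add 12.108.0.0/14 -> H2 at depth 14
  Q 153.112.50.200: descend 100110010111 ; hops seen [H1,H2] ; pick H2
  add 0.0.0.0/0 -> H0 at depth 0
  Q 87.77.88.139: descend 0 ; hops seen [H0] ; pick H0
  add 0.0.0.0/0 -> H0 at depth 0
  Q 153.127.234.134: descend 10011001011111111110101010000110 ; hops seen [H0,H2,H1,H2,H0] ; pick H0
  Q 12.109.11.51: descend 0000110001101101 ; hops seen [H0,H2,H1] ; pick H1
  add 153.127.0.0/16 -> H2 at depth 16
  Q 153.127.234.134: descend 10011001011111111110101010000110 ; hops seen [H0,H2,H2,H2,H0] ; pick H0
  del 0.0.0.0/0 (clear depth 0)

== LOOKUPS ==
["H1","H2","no-route","H2","H2","H1","H1","H1","H2","H0","H0","H1","H0"]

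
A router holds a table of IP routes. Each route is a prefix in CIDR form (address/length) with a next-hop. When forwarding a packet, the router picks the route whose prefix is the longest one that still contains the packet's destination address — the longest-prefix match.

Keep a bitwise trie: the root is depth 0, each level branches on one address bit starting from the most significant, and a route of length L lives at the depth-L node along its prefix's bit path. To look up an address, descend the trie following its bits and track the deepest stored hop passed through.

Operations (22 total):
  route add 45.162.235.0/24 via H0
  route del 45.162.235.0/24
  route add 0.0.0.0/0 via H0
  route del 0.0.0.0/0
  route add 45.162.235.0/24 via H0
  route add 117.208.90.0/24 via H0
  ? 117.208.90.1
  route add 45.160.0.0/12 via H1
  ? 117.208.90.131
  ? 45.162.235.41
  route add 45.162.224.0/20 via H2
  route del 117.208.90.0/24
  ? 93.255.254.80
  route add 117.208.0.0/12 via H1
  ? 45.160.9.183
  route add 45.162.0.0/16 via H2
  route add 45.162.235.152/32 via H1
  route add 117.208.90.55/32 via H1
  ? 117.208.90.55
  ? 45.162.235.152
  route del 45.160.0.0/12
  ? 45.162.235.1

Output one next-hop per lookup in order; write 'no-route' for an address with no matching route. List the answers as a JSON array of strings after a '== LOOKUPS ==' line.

Apply in order:
  add 45.162.235.0/24 -> H0 at depth 24
  del 45.162.235.0/24 (clear depth 24)
  add 0.0.0.0/0 -> H0 at depth 0
  del 0.0.0.0/0 (clear depth 0)
  add 45.162.235.0/24 -> H0 at depth 24
  add 117.208.90.0/24 -> H0 at depth 24
  Q 117.208.90.1: descend 011101011101000001011010 ; hops seen [H0] ; pick H0
  add 45.160.0.0/12 -> H1 at depth 12
  Q 117.208.90.131: descend 011101011101000001011010 ; hops seen [H0] ; pick H0
  Q 45.162.235.41: descend 001011011010001011101011 ; hops seen [H1,H0] ; pick H0
  add 45.162.224.0/20 -> H2 at depth 20
  del 117.208.90.0/24 (clear depth 24)
  Q 93.255.254.80: descend 01 ; hops seen [∅] ; pick no-route
  add 117.208.0.0/12 -> H1 at depth 12
  Q 45.160.9.183: descend 00101101101000 ; hops seen [H1] ; pick H1
  add 45.162.0.0/16 -> H2 at depth 16
  add 45.162.235.152/32 -> H1 at depth 32
  add 117.208.90.55/32 -> H1 at depth 32
  Q 117.208.90.55: descend 01110101110100000101101000110111 ; hops seen [H1,H1] ; pick H1
  Q 45.162.235.152: descend 00101101101000101110101110011000 ; hops seen [H1,H2,H2,H0,H1] ; pick H1
  del 45.160.0.0/12 (clear depth 12)
  Q 45.162.235.1: descend 001011011010001011101011 ; hops seen [H2,H2,H0] ; pick H0

== LOOKUPS ==
["H0","H0","H0","no-route","H1","H1","H1","H0"]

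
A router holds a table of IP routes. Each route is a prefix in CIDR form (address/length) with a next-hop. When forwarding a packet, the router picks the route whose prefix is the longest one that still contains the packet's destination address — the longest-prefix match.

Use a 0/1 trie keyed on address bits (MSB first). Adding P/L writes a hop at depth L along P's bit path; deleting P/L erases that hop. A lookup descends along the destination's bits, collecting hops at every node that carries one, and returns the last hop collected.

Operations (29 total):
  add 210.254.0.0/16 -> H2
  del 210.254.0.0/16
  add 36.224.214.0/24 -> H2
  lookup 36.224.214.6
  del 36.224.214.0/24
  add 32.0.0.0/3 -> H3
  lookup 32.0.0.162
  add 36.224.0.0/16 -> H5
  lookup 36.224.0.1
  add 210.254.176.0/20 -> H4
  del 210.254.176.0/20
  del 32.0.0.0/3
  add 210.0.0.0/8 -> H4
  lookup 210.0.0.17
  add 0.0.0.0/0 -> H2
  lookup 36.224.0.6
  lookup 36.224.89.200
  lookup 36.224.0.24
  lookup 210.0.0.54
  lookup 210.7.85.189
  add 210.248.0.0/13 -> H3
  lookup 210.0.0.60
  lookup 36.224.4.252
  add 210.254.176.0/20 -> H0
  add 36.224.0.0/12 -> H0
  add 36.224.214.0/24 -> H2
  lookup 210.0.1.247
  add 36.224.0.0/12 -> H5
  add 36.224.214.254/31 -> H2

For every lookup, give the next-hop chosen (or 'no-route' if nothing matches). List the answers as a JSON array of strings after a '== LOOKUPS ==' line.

Process each operation:
  + 210.254.0.0/16 (H2) depth=16
  del 210.254.0.0/16 (clear depth 16)
  + 36.224.214.0/24 (H2) depth=24
  Q 36.224.214.6: descend 001001001110000011010110 ; hops seen [H2] ; pick H2
  del 36.224.214.0/24 (clear depth 24)
  + 32.0.0.0/3 (H3) depth=3
  Q 32.0.0.162: descend 00100 ; hops seen [H3] ; pick H3
  + 36.224.0.0/16 (H5) depth=16
  Q 36.224.0.1: descend 0010010011100000 ; hops seen [H3,H5] ; pick H5
  + 210.254.176.0/20 (H4) depth=20
  del 210.254.176.0/20 (clear depth 20)
  del 32.0.0.0/3 (clear depth 3)
  + 210.0.0.0/8 (H4) depth=8
  Q 210.0.0.17: descend 11010010 ; hops seen [H4] ; pick H4
  + 0.0.0.0/0 (H2) depth=0
  Q 36.224.0.6: descend 0010010011100000 ; hops seen [H2,H5] ; pick H5
  Q 36.224.89.200: descend 0010010011100000 ; hops seen [H2,H5] ; pick H5
  Q 36.224.0.24: descend 0010010011100000 ; hops seen [H2,H5] ; pick H5
  Q 210.0.0.54: descend 11010010 ; hops seen [H2,H4] ; pick H4
  Q 210.7.85.189: descend 11010010 ; hops seen [H2,H4] ; pick H4
  + 210.248.0.0/13 (H3) depth=13
  Q 210.0.0.60: descend 11010010 ; hops seen [H2,H4] ; pick H4
  Q 36.224.4.252: descend 0010010011100000 ; hops seen [H2,H5] ; pick H5
  + 210.254.176.0/20 (H0) depth=20
  + 36.224.0.0/12 (H0) depth=12
  + 36.224.214.0/24 (H2) depth=24
  Q 210.0.1.247: descend 11010010 ; hops seen [H2,H4] ; pick H4
  + 36.224.0.0/12 (H5) depth=12
  + 36.224.214.254/31 (H2) depth=31

== LOOKUPS ==
["H2","H3","H5","H4","H5","H5","H5","H4","H4","H4","H5","H4"]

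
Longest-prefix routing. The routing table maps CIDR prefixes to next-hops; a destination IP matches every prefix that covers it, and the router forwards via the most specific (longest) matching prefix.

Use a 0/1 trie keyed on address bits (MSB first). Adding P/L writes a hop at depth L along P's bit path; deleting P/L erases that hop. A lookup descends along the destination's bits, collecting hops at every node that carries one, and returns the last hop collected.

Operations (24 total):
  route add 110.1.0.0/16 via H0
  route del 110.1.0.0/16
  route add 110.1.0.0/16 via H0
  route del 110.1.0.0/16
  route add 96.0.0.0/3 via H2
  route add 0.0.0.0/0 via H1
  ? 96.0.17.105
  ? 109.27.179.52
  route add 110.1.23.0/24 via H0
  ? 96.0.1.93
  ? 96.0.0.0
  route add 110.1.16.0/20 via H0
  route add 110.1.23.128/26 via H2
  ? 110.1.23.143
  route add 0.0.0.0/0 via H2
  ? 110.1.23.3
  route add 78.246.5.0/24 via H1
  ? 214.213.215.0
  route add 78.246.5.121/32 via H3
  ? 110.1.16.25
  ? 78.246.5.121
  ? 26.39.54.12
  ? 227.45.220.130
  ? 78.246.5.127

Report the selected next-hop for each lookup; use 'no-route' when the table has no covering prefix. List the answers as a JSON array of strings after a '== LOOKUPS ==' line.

Trace:
  add 110.1.0.0/16 -> H0 at depth 16
  - 110.1.0.0/16 clear@16
  add 110.1.0.0/16 -> H0 at depth 16
  - 110.1.0.0/16 clear@16
  add 96.0.0.0/3 -> H2 at depth 3
  add 0.0.0.0/0 -> H1 at depth 0
  ? 96.0.17.105  path d0:H1→d1:-→d2:-→d3:H2→d4:-  best=H2
  ? 109.27.179.52  path d0:H1→d1:-→d2:-→d3:H2→d4:-→d5:-→d6:-  best=H2
  add 110.1.23.0/24 -> H0 at depth 24
  ? 96.0.1.93  path d0:H1→d1:-→d2:-→d3:H2→d4:-  best=H2
  ? 96.0.0.0  path d0:H1→d1:-→d2:-→d3:H2→d4:-  best=H2
  add 110.1.16.0/20 -> H0 at depth 20
  add 110.1.23.128/26 -> H2 at depth 26
  ? 110.1.23.143  path d0:H1→d1:-→d2:-→d3:H2→d4:-→d5:-→d6:-→d7:-→d8:-→d9:-→d10:-→d11:-→d12:-→d13:-→d14:-→d15:-→d16:-→d17:-→d18:-→d19:-→d20:H0→d21:-→d22:-→d23:-→d24:H0→d25:-→d26:H2  best=H2
  add 0.0.0.0/0 -> H2 at depth 0
  ? 110.1.23.3  path d0:H2→d1:-→d2:-→d3:H2→d4:-→d5:-→d6:-→d7:-→d8:-→d9:-→d10:-→d11:-→d12:-→d13:-→d14:-→d15:-→d16:-→d17:-→d18:-→d19:-→d20:H0→d21:-→d22:-→d23:-→d24:H0  best=H0
  add 78.246.5.0/24 -> H1 at depth 24
  ? 214.213.215.0  path d0:H2  best=H2
  add 78.246.5.121/32 -> H3 at depth 32
  ? 110.1.16.25  path d0:H2→d1:-→d2:-→d3:H2→d4:-→d5:-→d6:-→d7:-→d8:-→d9:-→d10:-→d11:-→d12:-→d13:-→d14:-→d15:-→d16:-→d17:-→d18:-→d19:-→d20:H0→d21:-  best=H0
  ? 78.246.5.121  path d0:H2→d1:-→d2:-→d3:-→d4:-→d5:-→d6:-→d7:-→d8:-→d9:-→d10:-→d11:-→d12:-→d13:-→d14:-→d15:-→d16:-→d17:-→d18:-→d19:-→d20:-→d21:-→d22:-→d23:-→d24:H1→d25:-→d26:-→d27:-→d28:-→d29:-→d30:-→d31:-→d32:H3  best=H3
  ? 26.39.54.12  path d0:H2→d1:-  best=H2
  ? 227.45.220.130  path d0:H2  best=H2
  ? 78.246.5.127  path d0:H2→d1:-→d2:-→d3:-→d4:-→d5:-→d6:-→d7:-→d8:-→d9:-→d10:-→d11:-→d12:-→d13:-→d14:-→d15:-→d16:-→d17:-→d18:-→d19:-→d20:-→d21:-→d22:-→d23:-→d24:H1→d25:-→d26:-→d27:-→d28:-→d29:-  best=H1

== LOOKUPS ==
["H2","H2","H2","H2","H2","H0","H2","H0","H3","H2","H2","H1"]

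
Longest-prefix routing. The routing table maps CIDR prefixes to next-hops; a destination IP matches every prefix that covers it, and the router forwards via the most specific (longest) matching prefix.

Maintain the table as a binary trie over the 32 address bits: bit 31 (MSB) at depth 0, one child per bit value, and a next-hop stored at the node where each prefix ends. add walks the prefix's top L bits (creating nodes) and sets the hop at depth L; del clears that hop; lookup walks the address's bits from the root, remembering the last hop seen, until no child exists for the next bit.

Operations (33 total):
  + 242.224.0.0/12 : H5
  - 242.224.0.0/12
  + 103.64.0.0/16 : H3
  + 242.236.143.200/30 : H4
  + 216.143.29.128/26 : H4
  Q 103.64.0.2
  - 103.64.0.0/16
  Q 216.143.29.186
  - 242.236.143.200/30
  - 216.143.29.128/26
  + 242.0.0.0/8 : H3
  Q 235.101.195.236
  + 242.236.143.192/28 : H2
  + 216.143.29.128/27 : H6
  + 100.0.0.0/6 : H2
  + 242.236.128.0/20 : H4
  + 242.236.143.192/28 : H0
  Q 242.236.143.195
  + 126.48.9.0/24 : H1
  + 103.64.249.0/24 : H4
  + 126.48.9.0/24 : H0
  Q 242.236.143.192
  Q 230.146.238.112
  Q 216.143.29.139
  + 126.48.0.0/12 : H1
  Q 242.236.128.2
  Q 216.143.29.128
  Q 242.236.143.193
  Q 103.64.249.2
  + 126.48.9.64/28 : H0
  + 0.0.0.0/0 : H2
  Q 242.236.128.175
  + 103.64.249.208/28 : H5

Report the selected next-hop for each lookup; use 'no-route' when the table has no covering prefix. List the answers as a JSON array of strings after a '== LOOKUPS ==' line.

Process each operation:
  + 242.224.0.0/12 (H5) depth=12
  del 242.224.0.0/12 (clear depth 12)
  + 103.64.0.0/16 (H3) depth=16
  + 242.236.143.200/30 (H4) depth=30
  + 216.143.29.128/26 (H4) depth=26
  ? 103.64.0.2  path d0:-→d1:-→d2:-→d3:-→d4:-→d5:-→d6:-→d7:-→d8:-→d9:-→d10:-→d11:-→d12:-→d13:-→d14:-→d15:-→d16:H3  best=H3
  del 103.64.0.0/16 (clear depth 16)
  ? 216.143.29.186  path d0:-→d1:-→d2:-→d3:-→d4:-→d5:-→d6:-→d7:-→d8:-→d9:-→d10:-→d11:-→d12:-→d13:-→d14:-→d15:-→d16:-→d17:-→d18:-→d19:-→d20:-→d21:-→d22:-→d23:-→d24:-→d25:-→d26:H4  best=H4
  del 242.236.143.200/30 (clear depth 30)
  del 216.143.29.128/26 (clear depth 26)
  + 242.0.0.0/8 (H3) depth=8
  ? 235.101.195.236  path d0:-→d1:-→d2:-→d3:-  best=no-route
  + 242.236.143.192/28 (H2) depth=28
  + 216.143.29.128/27 (H6) depth=27
  + 100.0.0.0/6 (H2) depth=6
  + 242.236.128.0/20 (H4) depth=20
  + 242.236.143.192/28 (H0) depth=28
  ? 242.236.143.195  path d0:-→d1:-→d2:-→d3:-→d4:-→d5:-→d6:-→d7:-→d8:H3→d9:-→d10:-→d11:-→d12:-→d13:-→d14:-→d15:-→d16:-→d17:-→d18:-→d19:-→d20:H4→d21:-→d22:-→d23:-→d24:-→d25:-→d26:-→d27:-→d28:H0  best=H0
  + 126.48.9.0/24 (H1) depth=24
  + 103.64.249.0/24 (H4) depth=24
  + 126.48.9.0/24 (H0) depth=24
  ? 242.236.143.192  path d0:-→d1:-→d2:-→d3:-→d4:-→d5:-→d6:-→d7:-→d8:H3→d9:-→d10:-→d11:-→d12:-→d13:-→d14:-→d15:-→d16:-→d17:-→d18:-→d19:-→d20:H4→d21:-→d22:-→d23:-→d24:-→d25:-→d26:-→d27:-→d28:H0  best=H0
  ? 230.146.238.112  path d0:-→d1:-→d2:-→d3:-  best=no-route
  ? 216.143.29.139  path d0:-→d1:-→d2:-→d3:-→d4:-→d5:-→d6:-→d7:-→d8:-→d9:-→d10:-→d11:-→d12:-→d13:-→d14:-→d15:-→d16:-→d17:-→d18:-→d19:-→d20:-→d21:-→d22:-→d23:-→d24:-→d25:-→d26:-→d27:H6  best=H6
  + 126.48.0.0/12 (H1) depth=12
  ? 242.236.128.2  path d0:-→d1:-→d2:-→d3:-→d4:-→d5:-→d6:-→d7:-→d8:H3→d9:-→d10:-→d11:-→d12:-→d13:-→d14:-→d15:-→d16:-→d17:-→d18:-→d19:-→d20:H4  best=H4
  ? 216.143.29.128  path d0:-→d1:-→d2:-→d3:-→d4:-→d5:-→d6:-→d7:-→d8:-→d9:-→d10:-→d11:-→d12:-→d13:-→d14:-→d15:-→d16:-→d17:-→d18:-→d19:-→d20:-→d21:-→d22:-→d23:-→d24:-→d25:-→d26:-→d27:H6  best=H6
  ? 242.236.143.193  path d0:-→d1:-→d2:-→d3:-→d4:-→d5:-→d6:-→d7:-→d8:H3→d9:-→d10:-→d11:-→d12:-→d13:-→d14:-→d15:-→d16:-→d17:-→d18:-→d19:-→d20:H4→d21:-→d22:-→d23:-→d24:-→d25:-→d26:-→d27:-→d28:H0  best=H0
  ? 103.64.249.2  path d0:-→d1:-→d2:-→d3:-→d4:-→d5:-→d6:H2→d7:-→d8:-→d9:-→d10:-→d11:-→d12:-→d13:-→d14:-→d15:-→d16:-→d17:-→d18:-→d19:-→d20:-→d21:-→d22:-→d23:-→d24:H4  best=H4
  + 126.48.9.64/28 (H0) depth=28
  + 0.0.0.0/0 (H2) depth=0
  ? 242.236.128.175  path d0:H2→d1:-→d2:-→d3:-→d4:-→d5:-→d6:-→d7:-→d8:H3→d9:-→d10:-→d11:-→d12:-→d13:-→d14:-→d15:-→d16:-→d17:-→d18:-→d19:-→d20:H4  best=H4
  + 103.64.249.208/28 (H5) depth=28

== LOOKUPS ==
["H3","H4","no-route","H0","H0","no-route","H6","H4","H6","H0","H4","H4"]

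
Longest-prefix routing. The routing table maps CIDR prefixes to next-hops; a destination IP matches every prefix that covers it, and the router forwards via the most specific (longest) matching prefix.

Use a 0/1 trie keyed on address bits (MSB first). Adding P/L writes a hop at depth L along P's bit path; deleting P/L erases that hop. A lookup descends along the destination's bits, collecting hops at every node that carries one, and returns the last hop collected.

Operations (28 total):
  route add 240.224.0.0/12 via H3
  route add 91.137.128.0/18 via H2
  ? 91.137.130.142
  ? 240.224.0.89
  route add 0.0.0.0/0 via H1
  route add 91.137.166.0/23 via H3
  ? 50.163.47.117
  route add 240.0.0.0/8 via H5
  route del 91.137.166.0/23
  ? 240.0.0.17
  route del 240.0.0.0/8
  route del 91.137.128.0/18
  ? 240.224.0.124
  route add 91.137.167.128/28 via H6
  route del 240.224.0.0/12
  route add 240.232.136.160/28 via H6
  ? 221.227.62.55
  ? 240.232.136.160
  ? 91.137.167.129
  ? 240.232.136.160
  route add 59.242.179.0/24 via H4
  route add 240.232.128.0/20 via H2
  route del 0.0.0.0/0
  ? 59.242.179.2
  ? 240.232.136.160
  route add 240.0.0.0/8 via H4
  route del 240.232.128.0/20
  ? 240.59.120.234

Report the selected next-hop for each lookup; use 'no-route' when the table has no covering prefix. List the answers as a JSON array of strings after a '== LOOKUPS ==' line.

Apply in order:
  add 240.224.0.0/12 -> H3 at depth 12
  add 91.137.128.0/18 -> H2 at depth 18
  Q 91.137.130.142: descend 010110111000100110 ; hops seen [H2] ; pick H2
  Q 240.224.0.89: descend 111100001110 ; hops seen [H3] ; pick H3
  add 0.0.0.0/0 -> H1 at depth 0
  add 91.137.166.0/23 -> H3 at depth 23
  Q 50.163.47.117: descend 0 ; hops seen [H1] ; pick H1
  add 240.0.0.0/8 -> H5 at depth 8
  - 91.137.166.0/23 clear@23
  Q 240.0.0.17: descend 11110000 ; hops seen [H1,H5] ; pick H5
  - 240.0.0.0/8 clear@8
  - 91.137.128.0/18 clear@18
  Q 240.224.0.124: descend 111100001110 ; hops seen [H1,H3] ; pick H3
  add 91.137.167.128/28 -> H6 at depth 28
  - 240.224.0.0/12 clear@12
  add 240.232.136.160/28 -> H6 at depth 28
  Q 221.227.62.55: descend 11 ; hops seen [H1] ; pick H1
  Q 240.232.136.160: descend 1111000011101000100010001010 ; hops seen [H1,H6] ; pick H6
  Q 91.137.167.129: descend 0101101110001001101001111000 ; hops seen [H1,H6] ; pick H6
  Q 240.232.136.160: descend 1111000011101000100010001010 ; hops seen [H1,H6] ; pick H6
  add 59.242.179.0/24 -> H4 at depth 24
  add 240.232.128.0/20 -> H2 at depth 20
  - 0.0.0.0/0 clear@0
  Q 59.242.179.2: descend 001110111111001010110011 ; hops seen [H4] ; pick H4
  Q 240.232.136.160: descend 1111000011101000100010001010 ; hops seen [H2,H6] ; pick H6
  add 240.0.0.0/8 -> H4 at depth 8
  - 240.232.128.0/20 clear@20
  Q 240.59.120.234: descend 11110000 ; hops seen [H4] ; pick H4

== LOOKUPS ==
["H2","H3","H1","H5","H3","H1","H6","H6","H6","H4","H6","H4"]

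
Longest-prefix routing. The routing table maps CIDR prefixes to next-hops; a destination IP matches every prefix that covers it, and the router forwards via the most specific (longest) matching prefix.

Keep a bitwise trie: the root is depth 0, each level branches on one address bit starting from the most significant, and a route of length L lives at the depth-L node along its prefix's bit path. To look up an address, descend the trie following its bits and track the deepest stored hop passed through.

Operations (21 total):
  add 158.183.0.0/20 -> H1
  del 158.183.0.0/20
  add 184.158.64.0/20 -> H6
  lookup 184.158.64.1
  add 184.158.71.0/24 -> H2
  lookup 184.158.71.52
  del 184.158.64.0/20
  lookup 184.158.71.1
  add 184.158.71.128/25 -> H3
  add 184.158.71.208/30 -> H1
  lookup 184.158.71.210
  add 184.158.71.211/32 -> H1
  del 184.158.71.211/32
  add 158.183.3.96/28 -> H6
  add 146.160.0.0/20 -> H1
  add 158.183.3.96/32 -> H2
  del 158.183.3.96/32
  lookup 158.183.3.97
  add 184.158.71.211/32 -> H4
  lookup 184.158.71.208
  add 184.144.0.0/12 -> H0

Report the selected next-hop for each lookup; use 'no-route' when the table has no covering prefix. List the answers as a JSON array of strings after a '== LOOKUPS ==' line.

Process each operation:
  add 158.183.0.0/20 -> H1 at depth 20
  del 158.183.0.0/20 (clear depth 20)
  add 184.158.64.0/20 -> H6 at depth 20
  lookup 184.158.64.1: bits 10111000100111100100 walk d0:-→d1:-→d2:-→d3:-→d4:-→d5:-→d6:-→d7:-→d8:-→d9:-→d10:-→d11:-→d12:-→d13:-→d14:-→d15:-→d16:-→d17:-→d18:-→d19:-→d20:H6 -> H6
  add 184.158.71.0/24 -> H2 at depth 24
  lookup 184.158.71.52: bits 101110001001111001000111 walk d0:-→d1:-→d2:-→d3:-→d4:-→d5:-→d6:-→d7:-→d8:-→d9:-→d10:-→d11:-→d12:-→d13:-→d14:-→d15:-→d16:-→d17:-→d18:-→d19:-→d20:H6→d21:-→d22:-→d23:-→d24:H2 -> H2
  del 184.158.64.0/20 (clear depth 20)
  lookup 184.158.71.1: bits 101110001001111001000111 walk d0:-→d1:-→d2:-→d3:-→d4:-→d5:-→d6:-→d7:-→d8:-→d9:-→d10:-→d11:-→d12:-→d13:-→d14:-→d15:-→d16:-→d17:-→d18:-→d19:-→d20:-→d21:-→d22:-→d23:-→d24:H2 -> H2
  add 184.158.71.128/25 -> H3 at depth 25
  add 184.158.71.208/30 -> H1 at depth 30
  lookup 184.158.71.210: bits 101110001001111001000111110100 walk d0:-→d1:-→d2:-→d3:-→d4:-→d5:-→d6:-→d7:-→d8:-→d9:-→d10:-→d11:-→d12:-→d13:-→d14:-→d15:-→d16:-→d17:-→d18:-→d19:-→d20:-→d21:-→d22:-→d23:-→d24:H2→d25:H3→d26:-→d27:-→d28:-→d29:-→d30:H1 -> H1
  add 184.158.71.211/32 -> H1 at depth 32
  del 184.158.71.211/32 (clear depth 32)
  add 158.183.3.96/28 -> H6 at depth 28
  add 146.160.0.0/20 -> H1 at depth 20
  add 158.183.3.96/32 -> H2 at depth 32
  del 158.183.3.96/32 (clear depth 32)
  lookup 158.183.3.97: bits 1001111010110111000000110110000 walk d0:-→d1:-→d2:-→d3:-→d4:-→d5:-→d6:-→d7:-→d8:-→d9:-→d10:-→d11:-→d12:-→d13:-→d14:-→d15:-→d16:-→d17:-→d18:-→d19:-→d20:-→d21:-→d22:-→d23:-→d24:-→d25:-→d26:-→d27:-→d28:H6→d29:-→d30:-→d31:- -> H6
  add 184.158.71.211/32 -> H4 at depth 32
  lookup 184.158.71.208: bits 101110001001111001000111110100 walk d0:-→d1:-→d2:-→d3:-→d4:-→d5:-→d6:-→d7:-→d8:-→d9:-→d10:-→d11:-→d12:-→d13:-→d14:-→d15:-→d16:-→d17:-→d18:-→d19:-→d20:-→d21:-→d22:-→d23:-→d24:H2→d25:H3→d26:-→d27:-→d28:-→d29:-→d30:H1 -> H1
  add 184.144.0.0/12 -> H0 at depth 12

== LOOKUPS ==
["H6","H2","H2","H1","H6","H1"]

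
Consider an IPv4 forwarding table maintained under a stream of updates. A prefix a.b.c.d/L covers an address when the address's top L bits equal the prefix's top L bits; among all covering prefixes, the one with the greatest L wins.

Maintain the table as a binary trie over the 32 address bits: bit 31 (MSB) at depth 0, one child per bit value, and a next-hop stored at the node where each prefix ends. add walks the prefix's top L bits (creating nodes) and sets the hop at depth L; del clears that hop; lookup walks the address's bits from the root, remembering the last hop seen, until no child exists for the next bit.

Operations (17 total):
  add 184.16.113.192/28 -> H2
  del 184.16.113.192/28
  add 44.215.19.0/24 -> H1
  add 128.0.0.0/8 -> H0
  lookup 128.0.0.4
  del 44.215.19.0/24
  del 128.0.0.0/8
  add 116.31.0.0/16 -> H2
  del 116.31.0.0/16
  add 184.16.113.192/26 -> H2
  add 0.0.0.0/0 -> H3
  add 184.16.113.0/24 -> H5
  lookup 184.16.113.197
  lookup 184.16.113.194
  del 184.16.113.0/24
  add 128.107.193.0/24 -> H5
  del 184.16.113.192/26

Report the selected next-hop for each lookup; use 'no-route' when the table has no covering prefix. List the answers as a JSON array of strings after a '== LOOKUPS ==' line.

Process each operation:
  add 184.16.113.192/28 -> H2 at depth 28
  - 184.16.113.192/28 clear@28
  add 44.215.19.0/24 -> H1 at depth 24
  add 128.0.0.0/8 -> H0 at depth 8
  lookup 128.0.0.4: bits 10000000 walk d0:-→d1:-→d2:-→d3:-→d4:-→d5:-→d6:-→d7:-→d8:H0 -> H0
  - 44.215.19.0/24 clear@24
  - 128.0.0.0/8 clear@8
  add 116.31.0.0/16 -> H2 at depth 16
  - 116.31.0.0/16 clear@16
  add 184.16.113.192/26 -> H2 at depth 26
  add 0.0.0.0/0 -> H3 at depth 0
  add 184.16.113.0/24 -> H5 at depth 24
  lookup 184.16.113.197: bits 1011100000010000011100011100 walk d0:H3→d1:-→d2:-→d3:-→d4:-→d5:-→d6:-→d7:-→d8:-→d9:-→d10:-→d11:-→d12:-→d13:-→d14:-→d15:-→d16:-→d17:-→d18:-→d19:-→d20:-→d21:-→d22:-→d23:-→d24:H5→d25:-→d26:H2→d27:-→d28:- -> H2
  lookup 184.16.113.194: bits 1011100000010000011100011100 walk d0:H3→d1:-→d2:-→d3:-→d4:-→d5:-→d6:-→d7:-→d8:-→d9:-→d10:-→d11:-→d12:-→d13:-→d14:-→d15:-→d16:-→d17:-→d18:-→d19:-→d20:-→d21:-→d22:-→d23:-→d24:H5→d25:-→d26:H2→d27:-→d28:- -> H2
  - 184.16.113.0/24 clear@24
  add 128.107.193.0/24 -> H5 at depth 24
  - 184.16.113.192/26 clear@26

== LOOKUPS ==
["H0","H2","H2"]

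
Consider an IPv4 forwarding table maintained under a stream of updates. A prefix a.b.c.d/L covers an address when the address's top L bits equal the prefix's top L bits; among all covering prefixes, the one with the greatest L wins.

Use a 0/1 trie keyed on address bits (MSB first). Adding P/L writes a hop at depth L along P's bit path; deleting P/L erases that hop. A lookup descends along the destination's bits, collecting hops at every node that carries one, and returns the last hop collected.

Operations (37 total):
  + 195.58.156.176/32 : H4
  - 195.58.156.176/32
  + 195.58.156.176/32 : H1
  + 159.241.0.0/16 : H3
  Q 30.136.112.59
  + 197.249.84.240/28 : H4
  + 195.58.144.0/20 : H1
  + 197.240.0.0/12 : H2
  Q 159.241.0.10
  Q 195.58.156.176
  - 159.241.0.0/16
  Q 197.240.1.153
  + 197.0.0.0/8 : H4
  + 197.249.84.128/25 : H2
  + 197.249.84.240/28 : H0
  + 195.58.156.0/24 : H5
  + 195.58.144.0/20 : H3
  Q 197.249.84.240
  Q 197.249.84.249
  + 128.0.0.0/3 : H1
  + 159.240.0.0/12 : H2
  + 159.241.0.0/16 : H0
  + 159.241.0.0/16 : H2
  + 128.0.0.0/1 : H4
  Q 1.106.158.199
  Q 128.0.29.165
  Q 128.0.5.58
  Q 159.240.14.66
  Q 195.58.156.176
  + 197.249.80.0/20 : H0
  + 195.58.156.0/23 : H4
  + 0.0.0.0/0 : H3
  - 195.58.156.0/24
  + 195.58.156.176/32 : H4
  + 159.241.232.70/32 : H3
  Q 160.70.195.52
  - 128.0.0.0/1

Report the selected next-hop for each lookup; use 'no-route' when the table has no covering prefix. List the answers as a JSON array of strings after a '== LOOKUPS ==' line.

Apply in order:
  + 195.58.156.176/32 (H4) depth=32
  del 195.58.156.176/32 (clear depth 32)
  + 195.58.156.176/32 (H1) depth=32
  + 159.241.0.0/16 (H3) depth=16
  Q 30.136.112.59: descend ε ; hops seen [∅] ; pick no-route
  + 197.249.84.240/28 (H4) depth=28
  + 195.58.144.0/20 (H1) depth=20
  + 197.240.0.0/12 (H2) depth=12
  Q 159.241.0.10: descend 1001111111110001 ; hops seen [H3] ; pick H3
  Q 195.58.156.176: descend 11000011001110101001110010110000 ; hops seen [H1,H1] ; pick H1
  del 159.241.0.0/16 (clear depth 16)
  Q 197.240.1.153: descend 110001011111 ; hops seen [H2] ; pick H2
  + 197.0.0.0/8 (H4) depth=8
  + 197.249.84.128/25 (H2) depth=25
  + 197.249.84.240/28 (H0) depth=28
  + 195.58.156.0/24 (H5) depth=24
  + 195.58.144.0/20 (H3) depth=20
  Q 197.249.84.240: descend 1100010111111001010101001111 ; hops seen [H4,H2,H2,H0] ; pick H0
  Q 197.249.84.249: descend 1100010111111001010101001111 ; hops seen [H4,H2,H2,H0] ; pick H0
  + 128.0.0.0/3 (H1) depth=3
  + 159.240.0.0/12 (H2) depth=12
  + 159.241.0.0/16 (H0) depth=16
  + 159.241.0.0/16 (H2) depth=16
  + 128.0.0.0/1 (H4) depth=1
  Q 1.106.158.199: descend ε ; hops seen [∅] ; pick no-route
  Q 128.0.29.165: descend 100 ; hops seen [H4,H1] ; pick H1
  Q 128.0.5.58: descend 100 ; hops seen [H4,H1] ; pick H1
  Q 159.240.14.66: descend 100111111111000 ; hops seen [H4,H1,H2] ; pick H2
  Q 195.58.156.176: descend 11000011001110101001110010110000 ; hops seen [H4,H3,H5,H1] ; pick H1
  + 197.249.80.0/20 (H0) depth=20
  + 195.58.156.0/23 (H4) depth=23
  + 0.0.0.0/0 (H3) depth=0
  del 195.58.156.0/24 (clear depth 24)
  + 195.58.156.176/32 (H4) depth=32
  + 159.241.232.70/32 (H3) depth=32
  Q 160.70.195.52: descend 10 ; hops seen [H3,H4] ; pick H4
  del 128.0.0.0/1 (clear depth 1)

== LOOKUPS ==
["no-route","H3","H1","H2","H0","H0","no-route","H1","H1","H2","H1","H4"]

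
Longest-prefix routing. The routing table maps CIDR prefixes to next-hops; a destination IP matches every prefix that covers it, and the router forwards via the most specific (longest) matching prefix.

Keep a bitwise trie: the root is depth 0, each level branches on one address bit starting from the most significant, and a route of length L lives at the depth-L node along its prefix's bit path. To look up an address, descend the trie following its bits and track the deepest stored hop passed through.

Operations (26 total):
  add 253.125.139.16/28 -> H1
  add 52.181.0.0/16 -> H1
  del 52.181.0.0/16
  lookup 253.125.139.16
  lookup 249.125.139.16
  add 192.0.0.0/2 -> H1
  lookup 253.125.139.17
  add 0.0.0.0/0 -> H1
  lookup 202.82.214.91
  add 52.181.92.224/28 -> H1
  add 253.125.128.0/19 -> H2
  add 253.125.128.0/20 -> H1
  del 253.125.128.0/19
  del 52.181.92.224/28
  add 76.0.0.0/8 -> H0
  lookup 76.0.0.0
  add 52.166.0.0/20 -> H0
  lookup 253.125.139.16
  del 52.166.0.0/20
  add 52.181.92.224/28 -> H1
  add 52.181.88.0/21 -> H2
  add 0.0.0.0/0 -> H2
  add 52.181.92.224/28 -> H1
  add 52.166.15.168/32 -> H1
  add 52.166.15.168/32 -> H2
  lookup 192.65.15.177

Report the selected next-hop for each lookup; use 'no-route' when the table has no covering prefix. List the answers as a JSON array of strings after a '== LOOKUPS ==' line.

Apply in order:
  + 253.125.139.16/28 (H1) depth=28
  + 52.181.0.0/16 (H1) depth=16
  del 52.181.0.0/16 (clear depth 16)
  Q 253.125.139.16: descend 1111110101111101100010110001 ; hops seen [H1] ; pick H1
  Q 249.125.139.16: descend 11111 ; hops seen [∅] ; pick no-route
  + 192.0.0.0/2 (H1) depth=2
  Q 253.125.139.17: descend 1111110101111101100010110001 ; hops seen [H1,H1] ; pick H1
  + 0.0.0.0/0 (H1) depth=0
  Q 202.82.214.91: descend 11 ; hops seen [H1,H1] ; pick H1
  + 52.181.92.224/28 (H1) depth=28
  + 253.125.128.0/19 (H2) depth=19
  + 253.125.128.0/20 (H1) depth=20
  del 253.125.128.0/19 (clear depth 19)
  del 52.181.92.224/28 (clear depth 28)
  + 76.0.0.0/8 (H0) depth=8
  Q 76.0.0.0: descend 01001100 ; hops seen [H1,H0] ; pick H0
  + 52.166.0.0/20 (H0) depth=20
  Q 253.125.139.16: descend 1111110101111101100010110001 ; hops seen [H1,H1,H1,H1] ; pick H1
  del 52.166.0.0/20 (clear depth 20)
  + 52.181.92.224/28 (H1) depth=28
  + 52.181.88.0/21 (H2) depth=21
  + 0.0.0.0/0 (H2) depth=0
  + 52.181.92.224/28 (H1) depth=28
  + 52.166.15.168/32 (H1) depth=32
  + 52.166.15.168/32 (H2) depth=32
  Q 192.65.15.177: descend 11 ; hops seen [H2,H1] ; pick H1

== LOOKUPS ==
["H1","no-route","H1","H1","H0","H1","H1"]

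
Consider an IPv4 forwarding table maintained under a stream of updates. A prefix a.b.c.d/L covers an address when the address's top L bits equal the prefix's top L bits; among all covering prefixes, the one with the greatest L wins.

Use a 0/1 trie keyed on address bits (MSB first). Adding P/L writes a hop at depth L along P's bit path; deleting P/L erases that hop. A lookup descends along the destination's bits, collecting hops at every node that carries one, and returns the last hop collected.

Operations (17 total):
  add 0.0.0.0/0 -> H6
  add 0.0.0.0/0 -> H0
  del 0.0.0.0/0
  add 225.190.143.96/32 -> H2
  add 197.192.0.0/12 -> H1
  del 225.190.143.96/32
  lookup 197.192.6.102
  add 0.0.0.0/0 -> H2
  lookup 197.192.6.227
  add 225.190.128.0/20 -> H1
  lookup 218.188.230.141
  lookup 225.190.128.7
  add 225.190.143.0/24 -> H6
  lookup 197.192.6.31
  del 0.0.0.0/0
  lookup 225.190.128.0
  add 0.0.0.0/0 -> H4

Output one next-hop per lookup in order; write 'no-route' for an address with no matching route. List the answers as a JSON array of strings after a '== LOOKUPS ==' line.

Apply in order:
  + 0.0.0.0/0 (H6) depth=0
  + 0.0.0.0/0 (H0) depth=0
  del 0.0.0.0/0 (clear depth 0)
  + 225.190.143.96/32 (H2) depth=32
  + 197.192.0.0/12 (H1) depth=12
  del 225.190.143.96/32 (clear depth 32)
  ? 197.192.6.102  path d0:-→d1:-→d2:-→d3:-→d4:-→d5:-→d6:-→d7:-→d8:-→d9:-→d10:-→d11:-→d12:H1  best=H1
  + 0.0.0.0/0 (H2) depth=0
  ? 197.192.6.227  path d0:H2→d1:-→d2:-→d3:-→d4:-→d5:-→d6:-→d7:-→d8:-→d9:-→d10:-→d11:-→d12:H1  best=H1
  + 225.190.128.0/20 (H1) depth=20
  ? 218.188.230.141  path d0:H2→d1:-→d2:-→d3:-  best=H2
  ? 225.190.128.7  path d0:H2→d1:-→d2:-→d3:-→d4:-→d5:-→d6:-→d7:-→d8:-→d9:-→d10:-→d11:-→d12:-→d13:-→d14:-→d15:-→d16:-→d17:-→d18:-→d19:-→d20:H1  best=H1
  + 225.190.143.0/24 (H6) depth=24
  ? 197.192.6.31  path d0:H2→d1:-→d2:-→d3:-→d4:-→d5:-→d6:-→d7:-→d8:-→d9:-→d10:-→d11:-→d12:H1  best=H1
  del 0.0.0.0/0 (clear depth 0)
  ? 225.190.128.0  path d0:-→d1:-→d2:-→d3:-→d4:-→d5:-→d6:-→d7:-→d8:-→d9:-→d10:-→d11:-→d12:-→d13:-→d14:-→d15:-→d16:-→d17:-→d18:-→d19:-→d20:H1  best=H1
  + 0.0.0.0/0 (H4) depth=0

== LOOKUPS ==
["H1","H1","H2","H1","H1","H1"]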